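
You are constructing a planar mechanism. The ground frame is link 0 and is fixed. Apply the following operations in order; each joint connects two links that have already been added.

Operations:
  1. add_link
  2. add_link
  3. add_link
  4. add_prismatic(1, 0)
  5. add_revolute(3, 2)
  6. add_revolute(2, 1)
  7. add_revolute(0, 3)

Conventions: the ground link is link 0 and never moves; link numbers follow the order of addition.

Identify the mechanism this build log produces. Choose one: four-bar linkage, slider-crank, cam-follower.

links: 4 (incl. ground); joints: 3 revolute, 1 prismatic, 0 higher (cam) pair, forming one closed loop
4 links, 3 revolutes + 1 prismatic in one loop → slider-crank

slider-crank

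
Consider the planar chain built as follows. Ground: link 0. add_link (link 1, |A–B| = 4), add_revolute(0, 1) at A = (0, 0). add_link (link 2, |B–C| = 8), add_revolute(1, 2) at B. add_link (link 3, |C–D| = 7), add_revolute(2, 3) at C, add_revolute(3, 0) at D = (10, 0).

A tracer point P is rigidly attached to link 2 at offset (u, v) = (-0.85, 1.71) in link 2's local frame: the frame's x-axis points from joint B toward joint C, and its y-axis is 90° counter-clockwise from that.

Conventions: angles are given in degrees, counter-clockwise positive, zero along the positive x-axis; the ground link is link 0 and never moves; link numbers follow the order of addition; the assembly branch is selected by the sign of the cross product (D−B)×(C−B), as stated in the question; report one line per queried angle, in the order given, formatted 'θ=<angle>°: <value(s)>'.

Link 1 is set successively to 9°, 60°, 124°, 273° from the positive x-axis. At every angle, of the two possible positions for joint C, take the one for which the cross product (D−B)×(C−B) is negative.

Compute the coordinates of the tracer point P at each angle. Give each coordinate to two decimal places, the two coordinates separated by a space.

A=(0,0), D=(10.00,0)
θ=9°: B = A + 4.00·(cos9°, sin9°) = (3.9508, 0.6257)
θ=9°: |BD| = 6.0815
θ=9°: circle(B,8.00) ∩ circle(D,7.00): a=4.2740, h=6.7626
θ=9°:   candidates: C₊=(8.8979,6.9127) cross=41.127; C₋=(7.5063,-6.5407) cross=-41.127
θ=9°:   branch - wants cross < 0 → take C=(7.5063,-6.5407) (cross=-41.127)
θ=9°: ex = (C−B)/|BC| = (0.4444,-0.8958); ey = (0.8958,0.4444)
θ=9°: P = B + -0.85·ex + 1.71·ey = (5.1048,2.1472)
θ=60°: B = A + 4.00·(cos60°, sin60°) = (2.0000, 3.4641)
θ=60°: |BD| = 8.7178
θ=60°: circle(B,8.00) ∩ circle(D,7.00): a=5.2192, h=6.0630
θ=60°:   candidates: C₊=(9.1987,6.9540) cross=52.856; C₋=(4.3803,-4.1736) cross=-52.856
θ=60°:   branch - wants cross < 0 → take C=(4.3803,-4.1736) (cross=-52.856)
θ=60°: ex = (C−B)/|BC| = (0.2975,-0.9547); ey = (0.9547,0.2975)
θ=60°: P = B + -0.85·ex + 1.71·ey = (3.3797,4.7844)
θ=124°: B = A + 4.00·(cos124°, sin124°) = (-2.2368, 3.3162)
θ=124°: |BD| = 12.6781
θ=124°: circle(B,8.00) ∩ circle(D,7.00): a=6.9306, h=3.9958
θ=124°:   candidates: C₊=(5.4977,5.3600) cross=50.659; C₋=(3.4074,-2.3533) cross=-50.659
θ=124°:   branch - wants cross < 0 → take C=(3.4074,-2.3533) (cross=-50.659)
θ=124°: ex = (C−B)/|BC| = (0.7055,-0.7087); ey = (0.7087,0.7055)
θ=124°: P = B + -0.85·ex + 1.71·ey = (-1.6246,5.1250)
θ=273°: B = A + 4.00·(cos273°, sin273°) = (0.2093, -3.9945)
θ=273°: |BD| = 10.5742
θ=273°: circle(B,8.00) ∩ circle(D,7.00): a=5.9964, h=5.2956
θ=273°:   candidates: C₊=(3.7609,3.1739) cross=55.997; C₋=(7.7619,-6.6326) cross=-55.997
θ=273°:   branch - wants cross < 0 → take C=(7.7619,-6.6326) (cross=-55.997)
θ=273°: ex = (C−B)/|BC| = (0.9441,-0.3298); ey = (0.3298,0.9441)
θ=273°: P = B + -0.85·ex + 1.71·ey = (-0.0292,-2.0999)

θ=9°: 5.10 2.15
θ=60°: 3.38 4.78
θ=124°: -1.62 5.12
θ=273°: -0.03 -2.10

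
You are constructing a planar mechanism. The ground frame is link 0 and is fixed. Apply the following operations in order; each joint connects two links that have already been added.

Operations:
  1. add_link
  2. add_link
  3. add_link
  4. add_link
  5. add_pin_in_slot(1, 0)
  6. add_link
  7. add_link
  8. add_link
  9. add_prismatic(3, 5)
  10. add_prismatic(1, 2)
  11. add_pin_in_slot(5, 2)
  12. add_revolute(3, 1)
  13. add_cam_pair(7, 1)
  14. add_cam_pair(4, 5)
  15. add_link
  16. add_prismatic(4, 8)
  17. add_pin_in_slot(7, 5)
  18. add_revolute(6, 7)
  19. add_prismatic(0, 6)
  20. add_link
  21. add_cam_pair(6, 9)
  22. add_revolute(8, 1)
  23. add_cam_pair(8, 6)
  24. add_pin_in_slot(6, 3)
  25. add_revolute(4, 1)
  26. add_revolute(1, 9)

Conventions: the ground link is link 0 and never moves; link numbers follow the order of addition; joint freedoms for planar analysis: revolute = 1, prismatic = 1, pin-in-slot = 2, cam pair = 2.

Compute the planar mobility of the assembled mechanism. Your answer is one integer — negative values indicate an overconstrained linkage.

L=1 J1=0 J2=0
add link → L=2 J1=0 J2=0
add link → L=3 J1=0 J2=0
add link → L=4 J1=0 J2=0
add link → L=5 J1=0 J2=0
PS@1,0 dof=2 J2 → L=5 J1=0 J2=1
add link → L=6 J1=0 J2=1
add link → L=7 J1=0 J2=1
add link → L=8 J1=0 J2=1
P@3,5 dof=1 J1 → L=8 J1=1 J2=1
P@1,2 dof=1 J1 → L=8 J1=2 J2=1
PS@5,2 dof=2 J2 → L=8 J1=2 J2=2
R@3,1 dof=1 J1 → L=8 J1=3 J2=2
C@7,1 dof=2 J2 → L=8 J1=3 J2=3
C@4,5 dof=2 J2 → L=8 J1=3 J2=4
add link → L=9 J1=3 J2=4
P@4,8 dof=1 J1 → L=9 J1=4 J2=4
PS@7,5 dof=2 J2 → L=9 J1=4 J2=5
R@6,7 dof=1 J1 → L=9 J1=5 J2=5
P@0,6 dof=1 J1 → L=9 J1=6 J2=5
add link → L=10 J1=6 J2=5
C@6,9 dof=2 J2 → L=10 J1=6 J2=6
R@8,1 dof=1 J1 → L=10 J1=7 J2=6
C@8,6 dof=2 J2 → L=10 J1=7 J2=7
PS@6,3 dof=2 J2 → L=10 J1=7 J2=8
R@4,1 dof=1 J1 → L=10 J1=8 J2=8
R@1,9 dof=1 J1 → L=10 J1=9 J2=8
M=3(L−1)−2J1−J2=3·9−2·9−8=1

M = 1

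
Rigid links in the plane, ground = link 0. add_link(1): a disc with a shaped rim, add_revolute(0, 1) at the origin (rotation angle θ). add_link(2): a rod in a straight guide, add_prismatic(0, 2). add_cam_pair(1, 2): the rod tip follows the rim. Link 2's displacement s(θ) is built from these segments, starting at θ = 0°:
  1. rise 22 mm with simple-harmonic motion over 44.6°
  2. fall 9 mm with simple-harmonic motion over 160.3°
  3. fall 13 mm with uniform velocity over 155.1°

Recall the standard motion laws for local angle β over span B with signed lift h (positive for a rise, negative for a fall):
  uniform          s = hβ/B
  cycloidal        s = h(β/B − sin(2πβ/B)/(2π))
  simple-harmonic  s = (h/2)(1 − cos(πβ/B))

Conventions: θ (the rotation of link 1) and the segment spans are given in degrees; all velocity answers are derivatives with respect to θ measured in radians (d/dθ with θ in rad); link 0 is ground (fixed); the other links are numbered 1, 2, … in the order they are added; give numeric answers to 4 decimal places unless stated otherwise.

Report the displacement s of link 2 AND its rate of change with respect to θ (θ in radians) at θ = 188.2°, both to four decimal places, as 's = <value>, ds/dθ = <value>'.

segment 1 (0° to 44.6°, simple-harmonic, h = 22) is passed completely: s = 0.0000 + (22) = 22.0000
θ = 188.2° falls in segment 2 (44.6° to 204.9°, simple-harmonic, h = -9): β = 188.2 − 44.6 = 143.6°, B = 160.3°; Δs = -9/2·(1 − cos(π·0.8958)) = -8.7611; s = 22.0000 − 8.7611 = 13.2389
velocity in seg [44.6°–204.9°] (simple-harmonic), θ in radians: β = 143.6° = 2.5063 rad, B = 160.3° = 2.7978 rad; ds/dθ = (πh/(2B)) sin(πβ/B) = (π·(-9)/(2·2.7978)) sin(π·0.8958) = -1.624437 mm/rad

s = 13.2389, ds/dθ = -1.6244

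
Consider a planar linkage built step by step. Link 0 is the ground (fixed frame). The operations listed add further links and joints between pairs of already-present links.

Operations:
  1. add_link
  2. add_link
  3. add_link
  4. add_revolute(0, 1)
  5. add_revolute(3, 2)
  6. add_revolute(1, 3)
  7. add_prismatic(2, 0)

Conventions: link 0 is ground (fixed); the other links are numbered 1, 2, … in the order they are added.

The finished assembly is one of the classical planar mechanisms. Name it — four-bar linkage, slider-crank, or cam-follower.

links: 4 (incl. ground); joints: 3 revolute, 1 prismatic, 0 higher (cam) pair, forming one closed loop
4 links, 3 revolutes + 1 prismatic in one loop → slider-crank

slider-crank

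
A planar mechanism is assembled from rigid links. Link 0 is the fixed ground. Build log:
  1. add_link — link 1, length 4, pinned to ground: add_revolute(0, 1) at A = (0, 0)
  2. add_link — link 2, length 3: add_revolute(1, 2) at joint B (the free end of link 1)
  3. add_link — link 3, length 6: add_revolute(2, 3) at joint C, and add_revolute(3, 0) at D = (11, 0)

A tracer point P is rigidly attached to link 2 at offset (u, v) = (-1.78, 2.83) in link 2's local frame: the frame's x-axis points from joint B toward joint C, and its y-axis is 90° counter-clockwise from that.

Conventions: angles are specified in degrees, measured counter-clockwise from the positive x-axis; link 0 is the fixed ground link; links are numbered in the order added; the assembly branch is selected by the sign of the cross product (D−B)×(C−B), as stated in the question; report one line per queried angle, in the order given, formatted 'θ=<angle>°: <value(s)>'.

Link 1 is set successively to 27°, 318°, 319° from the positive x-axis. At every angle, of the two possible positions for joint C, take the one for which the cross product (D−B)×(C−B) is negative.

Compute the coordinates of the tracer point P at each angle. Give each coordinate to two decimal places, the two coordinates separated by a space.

A=(0,0), D=(11.00,0)
θ=27°: B = A + 4.00·(cos27°, sin27°) = (3.5640, 1.8160)
θ=27°: |BD| = 7.6545
θ=27°: circle(B,3.00) ∩ circle(D,6.00): a=2.0636, h=2.1775
θ=27°:   candidates: C₊=(6.0853,3.4418) cross=16.668; C₋=(5.0521,-0.7890) cross=-16.668
θ=27°:   branch - wants cross < 0 → take C=(5.0521,-0.7890) (cross=-16.668)
θ=27°: ex = (C−B)/|BC| = (0.4960,-0.8683); ey = (0.8683,0.4960)
θ=27°: P = B + -1.78·ex + 2.83·ey = (5.1384,4.7653)
θ=318°: B = A + 4.00·(cos318°, sin318°) = (2.9726, -2.6765)
θ=318°: |BD| = 8.4619
θ=318°: circle(B,3.00) ∩ circle(D,6.00): a=2.6355, h=1.4331
θ=318°:   candidates: C₊=(5.0195,-0.4833) cross=12.127; C₋=(5.9261,-3.2025) cross=-12.127
θ=318°:   branch - wants cross < 0 → take C=(5.9261,-3.2025) (cross=-12.127)
θ=318°: ex = (C−B)/|BC| = (0.9845,-0.1753); ey = (0.1753,0.9845)
θ=318°: P = B + -1.78·ex + 2.83·ey = (1.7163,0.4217)
θ=319°: B = A + 4.00·(cos319°, sin319°) = (3.0188, -2.6242)
θ=319°: |BD| = 8.4015
θ=319°: circle(B,3.00) ∩ circle(D,6.00): a=2.5939, h=1.5072
θ=319°:   candidates: C₊=(5.0122,-0.3822) cross=12.663; C₋=(5.9537,-3.2458) cross=-12.663
θ=319°:   branch - wants cross < 0 → take C=(5.9537,-3.2458) (cross=-12.663)
θ=319°: ex = (C−B)/|BC| = (0.9783,-0.2072); ey = (0.2072,0.9783)
θ=319°: P = B + -1.78·ex + 2.83·ey = (1.8638,0.5132)

θ=27°: 5.14 4.77
θ=318°: 1.72 0.42
θ=319°: 1.86 0.51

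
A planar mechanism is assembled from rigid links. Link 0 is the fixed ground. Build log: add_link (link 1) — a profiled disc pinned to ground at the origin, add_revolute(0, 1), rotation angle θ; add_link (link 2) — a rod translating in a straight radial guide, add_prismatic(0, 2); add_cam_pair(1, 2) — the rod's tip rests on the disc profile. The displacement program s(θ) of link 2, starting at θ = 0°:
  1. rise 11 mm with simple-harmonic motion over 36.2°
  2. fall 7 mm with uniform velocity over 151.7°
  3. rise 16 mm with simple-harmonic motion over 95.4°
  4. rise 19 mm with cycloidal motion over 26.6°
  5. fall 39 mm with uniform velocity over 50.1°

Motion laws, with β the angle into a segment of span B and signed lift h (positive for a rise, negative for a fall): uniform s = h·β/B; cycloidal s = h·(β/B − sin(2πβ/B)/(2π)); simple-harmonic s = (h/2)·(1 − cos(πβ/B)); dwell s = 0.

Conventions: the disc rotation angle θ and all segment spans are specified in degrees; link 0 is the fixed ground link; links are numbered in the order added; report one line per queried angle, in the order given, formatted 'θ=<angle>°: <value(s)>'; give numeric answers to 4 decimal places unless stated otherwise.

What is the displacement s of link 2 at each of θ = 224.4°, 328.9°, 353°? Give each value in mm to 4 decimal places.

seg 1 [0°–36.2°] simple-harmonic, h=11: full span → s += 11 → s = 11.0000
seg 2 [36.2°–187.9°] uniform, h=-7: full span → s += -7 → s = 4.0000
seg 3 [187.9°–283.3°] simple-harmonic, h=16: θ=224.4° here. β=36.5, B=95.4. 16/2·(1 − cos(π·0.3826)) = 5.1158 → s = 9.1158
seg 3 [187.9°–283.3°] simple-harmonic, h=16: full span → s += 16 → s = 20.0000
seg 4 [283.3°–309.9°] cycloidal, h=19: full span → s += 19 → s = 39.0000
seg 5 [309.9°–360°] uniform, h=-39: θ=328.9° here. β=19, B=50.1. -39·19/50.1 = -14.7904 → s = 24.2096
seg 5 [309.9°–360°] uniform, h=-39: θ=353° here. β=43.1, B=50.1. -39·43.1/50.1 = -33.5509 → s = 5.4491

θ=224.4°: 9.1158
θ=328.9°: 24.2096
θ=353°: 5.4491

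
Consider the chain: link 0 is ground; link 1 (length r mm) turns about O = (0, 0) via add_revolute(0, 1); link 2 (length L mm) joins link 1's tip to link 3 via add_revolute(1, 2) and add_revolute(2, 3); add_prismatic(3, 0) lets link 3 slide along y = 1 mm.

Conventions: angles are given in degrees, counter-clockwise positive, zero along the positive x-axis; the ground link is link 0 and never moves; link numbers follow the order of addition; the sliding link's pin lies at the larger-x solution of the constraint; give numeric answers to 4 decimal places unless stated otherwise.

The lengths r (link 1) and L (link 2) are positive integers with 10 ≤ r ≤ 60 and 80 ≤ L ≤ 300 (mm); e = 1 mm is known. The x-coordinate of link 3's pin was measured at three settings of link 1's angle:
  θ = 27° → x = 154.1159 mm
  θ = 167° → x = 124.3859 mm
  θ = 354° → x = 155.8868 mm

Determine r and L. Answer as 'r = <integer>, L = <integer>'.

constraint per measurement: (x − r cos θ)² + (r sin θ − e)² = L²
subtracting the θ₁ and θ₂ equations cancels the r² and L² terms:
r = (x₁² − x₂²) / (2[(x₁cos θ₁ + e sin θ₁) − (x₂cos θ₂ + e sin θ₂)]) = 16.0000 → r = 16
L² = (x₁ − r cos θ₁)² + (r sin θ₁ − e)² = 19599.9982 → L = 140.0000 → L = 140
check at θ₃=354°: x = 155.8868 (printed 155.8868) ✓

r = 16, L = 140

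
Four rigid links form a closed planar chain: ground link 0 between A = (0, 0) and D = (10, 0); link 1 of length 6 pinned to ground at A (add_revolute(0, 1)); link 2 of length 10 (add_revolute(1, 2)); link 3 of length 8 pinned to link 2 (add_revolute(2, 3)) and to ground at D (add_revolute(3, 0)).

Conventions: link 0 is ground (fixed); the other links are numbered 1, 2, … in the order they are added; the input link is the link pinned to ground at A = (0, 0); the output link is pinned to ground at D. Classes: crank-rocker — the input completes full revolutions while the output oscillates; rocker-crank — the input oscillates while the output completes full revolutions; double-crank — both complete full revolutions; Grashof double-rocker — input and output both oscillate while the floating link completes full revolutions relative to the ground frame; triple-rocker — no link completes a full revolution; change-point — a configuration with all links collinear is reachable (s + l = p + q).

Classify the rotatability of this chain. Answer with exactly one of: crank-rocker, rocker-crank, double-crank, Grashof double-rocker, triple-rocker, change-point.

lengths: ground=10, input=6, coupler=10, output=8
sorted: s=6 (shortest), l=10 (longest), p+q=18
s + l = 16 vs p + q = 18
s + l < p + q (Grashof) with shortest = input link → crank-rocker

crank-rocker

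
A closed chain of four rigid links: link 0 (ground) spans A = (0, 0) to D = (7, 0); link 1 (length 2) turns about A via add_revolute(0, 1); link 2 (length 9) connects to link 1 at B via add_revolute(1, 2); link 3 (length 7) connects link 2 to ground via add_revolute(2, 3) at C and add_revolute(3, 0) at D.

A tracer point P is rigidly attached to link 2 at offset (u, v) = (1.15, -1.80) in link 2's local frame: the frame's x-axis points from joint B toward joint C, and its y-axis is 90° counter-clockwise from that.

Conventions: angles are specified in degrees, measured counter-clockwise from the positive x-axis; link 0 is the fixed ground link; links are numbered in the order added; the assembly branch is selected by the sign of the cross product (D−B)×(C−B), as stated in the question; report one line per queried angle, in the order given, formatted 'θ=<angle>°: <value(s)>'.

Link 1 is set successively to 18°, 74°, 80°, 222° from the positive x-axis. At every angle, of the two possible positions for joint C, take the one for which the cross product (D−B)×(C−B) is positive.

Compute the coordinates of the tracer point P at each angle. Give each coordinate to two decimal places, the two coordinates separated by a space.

A=(0,0), D=(7.00,0)
θ=18°: B = A + 2.00·(cos18°, sin18°) = (1.9021, 0.6180)
θ=18°: |BD| = 5.1352
θ=18°: circle(B,9.00) ∩ circle(D,7.00): a=5.6833, h=6.9785
θ=18°:   candidates: C₊=(8.3840,6.8618) cross=35.836; C₋=(6.7043,-6.9938) cross=-35.836
θ=18°:   branch + wants cross > 0 → take C=(8.3840,6.8618) (cross=35.836)
θ=18°: ex = (C−B)/|BC| = (0.7202,0.6938); ey = (-0.6938,0.7202)
θ=18°: P = B + 1.15·ex + -1.80·ey = (3.9791,0.1195)
θ=74°: B = A + 2.00·(cos74°, sin74°) = (0.5513, 1.9225)
θ=74°: |BD| = 6.7292
θ=74°: circle(B,9.00) ∩ circle(D,7.00): a=5.7423, h=6.9301
θ=74°:   candidates: C₊=(8.0341,6.9232) cross=46.634; C₋=(4.0743,-6.3593) cross=-46.634
θ=74°:   branch + wants cross > 0 → take C=(8.0341,6.9232) (cross=46.634)
θ=74°: ex = (C−B)/|BC| = (0.8314,0.5556); ey = (-0.5556,0.8314)
θ=74°: P = B + 1.15·ex + -1.80·ey = (2.5076,1.0649)
θ=80°: B = A + 2.00·(cos80°, sin80°) = (0.3473, 1.9696)
θ=80°: |BD| = 6.9381
θ=80°: circle(B,9.00) ∩ circle(D,7.00): a=5.7752, h=6.9027
θ=80°:   candidates: C₊=(7.8444,6.9489) cross=47.892; C₋=(3.9253,-6.2886) cross=-47.892
θ=80°:   branch + wants cross > 0 → take C=(7.8444,6.9489) (cross=47.892)
θ=80°: ex = (C−B)/|BC| = (0.8330,0.5533); ey = (-0.5533,0.8330)
θ=80°: P = B + 1.15·ex + -1.80·ey = (2.3011,1.1064)
θ=222°: B = A + 2.00·(cos222°, sin222°) = (-1.4863, -1.3383)
θ=222°: |BD| = 8.5912
θ=222°: circle(B,9.00) ∩ circle(D,7.00): a=6.1580, h=6.5635
θ=222°:   candidates: C₊=(3.5741,6.1044) cross=56.388; C₋=(5.6189,-6.8624) cross=-56.388
θ=222°:   branch + wants cross > 0 → take C=(3.5741,6.1044) (cross=56.388)
θ=222°: ex = (C−B)/|BC| = (0.5623,0.8270); ey = (-0.8270,0.5623)
θ=222°: P = B + 1.15·ex + -1.80·ey = (0.6488,-1.3993)

θ=18°: 3.98 0.12
θ=74°: 2.51 1.06
θ=80°: 2.30 1.11
θ=222°: 0.65 -1.40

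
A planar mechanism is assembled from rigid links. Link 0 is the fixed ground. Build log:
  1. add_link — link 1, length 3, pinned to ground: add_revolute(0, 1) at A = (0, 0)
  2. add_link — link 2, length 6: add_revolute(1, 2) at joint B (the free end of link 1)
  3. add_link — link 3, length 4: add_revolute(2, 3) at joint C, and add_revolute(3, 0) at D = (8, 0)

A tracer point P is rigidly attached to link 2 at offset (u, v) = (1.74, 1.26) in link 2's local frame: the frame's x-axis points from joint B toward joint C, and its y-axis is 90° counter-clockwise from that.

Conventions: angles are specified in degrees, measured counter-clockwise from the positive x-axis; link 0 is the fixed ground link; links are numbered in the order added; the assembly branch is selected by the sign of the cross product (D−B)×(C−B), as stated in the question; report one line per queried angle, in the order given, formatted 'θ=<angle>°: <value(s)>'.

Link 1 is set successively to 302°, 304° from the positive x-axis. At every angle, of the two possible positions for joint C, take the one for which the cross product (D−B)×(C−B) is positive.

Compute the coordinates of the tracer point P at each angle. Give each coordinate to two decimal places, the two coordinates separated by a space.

A=(0,0), D=(8.00,0)
θ=302°: B = A + 3.00·(cos302°, sin302°) = (1.5898, -2.5441)
θ=302°: |BD| = 6.8967
θ=302°: circle(B,6.00) ∩ circle(D,4.00): a=4.8983, h=3.4651
θ=302°:   candidates: C₊=(4.8643,2.4835) cross=23.897; C₋=(7.4208,-3.9578) cross=-23.897
θ=302°:   branch + wants cross > 0 → take C=(4.8643,2.4835) (cross=23.897)
θ=302°: ex = (C−B)/|BC| = (0.5458,0.8379); ey = (-0.8379,0.5458)
θ=302°: P = B + 1.74·ex + 1.26·ey = (1.4836,-0.3985)
θ=304°: B = A + 3.00·(cos304°, sin304°) = (1.6776, -2.4871)
θ=304°: |BD| = 6.7940
θ=304°: circle(B,6.00) ∩ circle(D,4.00): a=4.8689, h=3.5063
θ=304°:   candidates: C₊=(4.9250,2.5581) cross=23.822; C₋=(7.4921,-3.9676) cross=-23.822
θ=304°:   branch + wants cross > 0 → take C=(4.9250,2.5581) (cross=23.822)
θ=304°: ex = (C−B)/|BC| = (0.5412,0.8409); ey = (-0.8409,0.5412)
θ=304°: P = B + 1.74·ex + 1.26·ey = (1.5598,-0.3420)

θ=302°: 1.48 -0.40
θ=304°: 1.56 -0.34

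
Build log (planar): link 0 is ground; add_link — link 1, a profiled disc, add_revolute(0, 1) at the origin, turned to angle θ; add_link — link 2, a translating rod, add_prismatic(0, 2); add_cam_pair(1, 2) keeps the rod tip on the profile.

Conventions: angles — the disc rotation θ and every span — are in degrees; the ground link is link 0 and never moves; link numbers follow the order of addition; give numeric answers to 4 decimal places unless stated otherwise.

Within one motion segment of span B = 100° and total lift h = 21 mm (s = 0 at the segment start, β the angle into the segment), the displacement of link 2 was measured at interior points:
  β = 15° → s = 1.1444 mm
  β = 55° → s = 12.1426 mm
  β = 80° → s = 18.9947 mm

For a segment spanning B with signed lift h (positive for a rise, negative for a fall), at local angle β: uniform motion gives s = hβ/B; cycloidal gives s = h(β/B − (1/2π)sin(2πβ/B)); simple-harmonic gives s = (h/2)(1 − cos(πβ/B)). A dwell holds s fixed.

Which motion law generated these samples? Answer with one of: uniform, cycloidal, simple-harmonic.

candidates at β/B = r: uniform s = h·r (linear in β); cycloidal s = h·(r − sin(2πr)/(2π)); simple-harmonic s = (h/2)(1 − cos(πr))
β=15°: printed 1.1444 | uniform 3.1500, cycloidal 0.4461, simple-harmonic 1.1444
β=55°: printed 12.1426 | uniform 11.5500, cycloidal 12.5828, simple-harmonic 12.1426
β=80°: printed 18.9947 | uniform 16.8000, cycloidal 19.9787, simple-harmonic 18.9947
only one law matches every sample → simple-harmonic

simple-harmonic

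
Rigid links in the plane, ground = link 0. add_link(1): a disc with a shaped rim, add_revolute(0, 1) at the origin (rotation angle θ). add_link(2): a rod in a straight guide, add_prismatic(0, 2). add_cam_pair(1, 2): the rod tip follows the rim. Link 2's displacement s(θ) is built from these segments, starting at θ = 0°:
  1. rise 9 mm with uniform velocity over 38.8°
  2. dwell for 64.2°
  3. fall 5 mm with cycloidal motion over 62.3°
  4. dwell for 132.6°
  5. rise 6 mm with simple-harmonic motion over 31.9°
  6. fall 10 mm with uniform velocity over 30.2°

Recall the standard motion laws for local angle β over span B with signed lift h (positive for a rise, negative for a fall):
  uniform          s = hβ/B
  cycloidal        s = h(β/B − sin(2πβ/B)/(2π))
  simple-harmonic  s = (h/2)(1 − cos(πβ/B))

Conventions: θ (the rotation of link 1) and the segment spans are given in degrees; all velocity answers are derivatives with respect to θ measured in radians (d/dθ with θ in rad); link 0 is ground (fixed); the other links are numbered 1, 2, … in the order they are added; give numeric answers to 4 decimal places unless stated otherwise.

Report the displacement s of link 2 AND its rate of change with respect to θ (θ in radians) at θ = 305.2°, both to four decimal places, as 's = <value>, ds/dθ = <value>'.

segment 1 (0° to 38.8°, uniform, h = 9) is passed completely: s = 0.0000 + (9) = 9.0000
segment 2 (38.8° to 103°, dwell): s unchanged at 9.0000
segment 3 (103° to 165.3°, cycloidal, h = -5) is passed completely: s = 9.0000 + (-5) = 4.0000
segment 4 (165.3° to 297.9°, dwell): s unchanged at 4.0000
θ = 305.2° falls in segment 5 (297.9° to 329.8°, simple-harmonic, h = 6): β = 305.2 − 297.9 = 7.3°, B = 31.9°; Δs = 6/2·(1 − cos(π·0.2288)) = 0.7425; s = 4.0000 + 0.7425 = 4.7425
velocity in seg [297.9°–329.8°] (simple-harmonic), θ in radians: β = 7.3° = 0.1274 rad, B = 31.9° = 0.5568 rad; ds/dθ = (πh/(2B)) sin(πβ/B) = (π·6/(2·0.5568)) sin(π·0.2288) = 11.148278 mm/rad

s = 4.7425, ds/dθ = 11.1483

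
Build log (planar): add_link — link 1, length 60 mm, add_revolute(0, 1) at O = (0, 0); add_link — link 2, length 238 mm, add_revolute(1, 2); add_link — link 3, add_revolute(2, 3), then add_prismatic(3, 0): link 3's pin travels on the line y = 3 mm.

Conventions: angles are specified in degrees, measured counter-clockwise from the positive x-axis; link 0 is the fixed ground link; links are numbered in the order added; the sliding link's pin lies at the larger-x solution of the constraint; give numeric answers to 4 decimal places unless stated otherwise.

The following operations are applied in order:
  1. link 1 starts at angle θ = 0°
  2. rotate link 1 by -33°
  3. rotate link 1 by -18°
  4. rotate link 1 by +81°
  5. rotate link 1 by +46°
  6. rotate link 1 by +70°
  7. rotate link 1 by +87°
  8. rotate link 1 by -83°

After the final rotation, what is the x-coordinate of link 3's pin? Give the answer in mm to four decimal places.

geometry: r = 60 mm, L = 238 mm, e = 3 mm; θ starts at 0°
rotate link 1 by -33°: θ ← 0° -33° = -33°
rotate link 1 by -18°: θ ← -33° -18° = -51°
rotate link 1 by +81°: θ ← -51° +81° = 30°
rotate link 1 by +46°: θ ← 30° +46° = 76°
rotate link 1 by +70°: θ ← 76° +70° = 146°
rotate link 1 by +87°: θ ← 146° +87° = 233°
rotate link 1 by -83°: θ ← 233° -83° = 150°
crank pin P = (r cos θ, r sin θ) = (-51.961524, 30.000000)
h = r sin θ − e = 30.000000 − 3 = 27.000000
x = r cos θ + √(L² − h²) = -51.961524 + 236.463528 = 184.502004

184.5020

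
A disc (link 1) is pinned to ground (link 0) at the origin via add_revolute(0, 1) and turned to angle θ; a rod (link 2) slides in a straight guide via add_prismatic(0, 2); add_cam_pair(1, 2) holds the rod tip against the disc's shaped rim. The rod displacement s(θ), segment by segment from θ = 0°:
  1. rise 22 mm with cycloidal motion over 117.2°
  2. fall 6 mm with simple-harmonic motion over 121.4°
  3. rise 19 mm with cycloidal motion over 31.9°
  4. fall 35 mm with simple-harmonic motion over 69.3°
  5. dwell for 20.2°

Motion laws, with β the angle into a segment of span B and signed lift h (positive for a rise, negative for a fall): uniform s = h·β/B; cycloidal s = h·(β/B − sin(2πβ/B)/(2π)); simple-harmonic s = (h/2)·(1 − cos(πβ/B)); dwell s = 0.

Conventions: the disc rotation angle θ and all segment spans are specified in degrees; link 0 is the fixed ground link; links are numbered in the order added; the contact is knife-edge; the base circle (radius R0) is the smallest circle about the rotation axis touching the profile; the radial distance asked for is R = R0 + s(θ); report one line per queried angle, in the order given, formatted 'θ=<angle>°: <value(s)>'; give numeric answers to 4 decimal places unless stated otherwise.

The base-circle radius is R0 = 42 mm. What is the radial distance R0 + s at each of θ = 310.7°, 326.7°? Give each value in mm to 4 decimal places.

segment 1 (0° to 117.2°, cycloidal, h = 22) is passed completely: s = 0.0000 + (22) = 22.0000
segment 2 (117.2° to 238.6°, simple-harmonic, h = -6) is passed completely: s = 22.0000 + (-6) = 16.0000
segment 3 (238.6° to 270.5°, cycloidal, h = 19) is passed completely: s = 16.0000 + (19) = 35.0000
θ = 310.7° falls in segment 4 (270.5° to 339.8°, simple-harmonic, h = -35): β = 310.7 − 270.5 = 40.2°, B = 69.3°; Δs = -35/2·(1 − cos(π·0.5801)) = -21.8567; s = 35.0000 − 21.8567 = 13.1433
θ = 326.7° falls in segment 4 (270.5° to 339.8°, simple-harmonic, h = -35): β = 326.7 − 270.5 = 56.2°, B = 69.3°; Δs = -35/2·(1 − cos(π·0.8110)) = -32.0037; s = 35.0000 − 32.0037 = 2.9963
θ=310.7°: R = R0 + s = 42 + 13.1433 = 55.1433
θ=326.7°: R = R0 + s = 42 + 2.9963 = 44.9963

θ=310.7°: 55.1433
θ=326.7°: 44.9963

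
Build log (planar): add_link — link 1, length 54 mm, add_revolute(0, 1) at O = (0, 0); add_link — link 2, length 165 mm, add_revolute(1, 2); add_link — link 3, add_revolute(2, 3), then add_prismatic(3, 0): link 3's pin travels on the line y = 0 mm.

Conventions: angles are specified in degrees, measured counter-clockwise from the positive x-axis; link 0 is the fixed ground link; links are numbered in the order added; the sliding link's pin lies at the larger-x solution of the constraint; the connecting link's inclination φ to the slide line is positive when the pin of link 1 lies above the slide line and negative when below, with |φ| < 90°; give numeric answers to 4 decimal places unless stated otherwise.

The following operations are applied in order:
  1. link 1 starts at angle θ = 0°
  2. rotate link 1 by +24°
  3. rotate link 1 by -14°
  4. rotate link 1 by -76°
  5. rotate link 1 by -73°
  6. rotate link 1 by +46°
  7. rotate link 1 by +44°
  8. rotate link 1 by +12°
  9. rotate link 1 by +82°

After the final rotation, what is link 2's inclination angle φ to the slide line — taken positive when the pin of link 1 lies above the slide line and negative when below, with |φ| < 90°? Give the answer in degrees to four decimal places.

geometry: r = 54 mm, L = 165 mm, e = 0 mm; θ starts at 0°
rotate link 1 by +24°: θ ← 0° +24° = 24°
rotate link 1 by -14°: θ ← 24° -14° = 10°
rotate link 1 by -76°: θ ← 10° -76° = -66°
rotate link 1 by -73°: θ ← -66° -73° = -139°
rotate link 1 by +46°: θ ← -139° +46° = -93°
rotate link 1 by +44°: θ ← -93° +44° = -49°
rotate link 1 by +12°: θ ← -49° +12° = -37°
rotate link 1 by +82°: θ ← -37° +82° = 45°
h = r sin θ − e = 38.183766 − 0 = 38.183766
sin φ = h / L = 38.183766 / 165 = 0.23141676
φ = arcsin(0.23141676) = 13.380497°

13.3805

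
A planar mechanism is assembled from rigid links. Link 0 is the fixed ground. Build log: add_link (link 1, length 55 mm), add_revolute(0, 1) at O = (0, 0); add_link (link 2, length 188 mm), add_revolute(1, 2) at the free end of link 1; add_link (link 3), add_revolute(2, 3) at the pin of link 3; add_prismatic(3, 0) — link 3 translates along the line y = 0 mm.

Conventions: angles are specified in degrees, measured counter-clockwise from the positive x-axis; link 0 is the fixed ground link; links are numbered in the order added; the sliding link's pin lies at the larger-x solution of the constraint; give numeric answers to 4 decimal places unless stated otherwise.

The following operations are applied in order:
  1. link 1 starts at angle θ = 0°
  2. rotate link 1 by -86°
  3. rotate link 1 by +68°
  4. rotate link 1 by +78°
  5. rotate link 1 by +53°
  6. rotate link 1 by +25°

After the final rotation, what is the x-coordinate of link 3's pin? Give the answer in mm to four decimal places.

geometry: r = 55 mm, L = 188 mm, e = 0 mm; θ starts at 0°
rotate link 1 by -86°: θ ← 0° -86° = -86°
rotate link 1 by +68°: θ ← -86° +68° = -18°
rotate link 1 by +78°: θ ← -18° +78° = 60°
rotate link 1 by +53°: θ ← 60° +53° = 113°
rotate link 1 by +25°: θ ← 113° +25° = 138°
crank pin P = (r cos θ, r sin θ) = (-40.872965, 36.802183)
h = r sin θ − e = 36.802183 − 0 = 36.802183
x = r cos θ + √(L² − h²) = -40.872965 + 184.362684 = 143.489719

143.4897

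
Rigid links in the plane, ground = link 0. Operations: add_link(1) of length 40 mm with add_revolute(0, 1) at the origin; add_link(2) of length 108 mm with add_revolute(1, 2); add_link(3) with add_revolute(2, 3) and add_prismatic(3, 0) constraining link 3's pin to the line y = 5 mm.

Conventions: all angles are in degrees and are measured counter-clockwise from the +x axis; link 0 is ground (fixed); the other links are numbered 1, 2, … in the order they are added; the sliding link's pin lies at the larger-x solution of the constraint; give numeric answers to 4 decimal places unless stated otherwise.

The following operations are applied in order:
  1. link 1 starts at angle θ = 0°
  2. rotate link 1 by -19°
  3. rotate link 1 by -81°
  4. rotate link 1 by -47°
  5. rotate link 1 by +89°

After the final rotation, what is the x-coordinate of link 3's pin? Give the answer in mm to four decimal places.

geometry: r = 40 mm, L = 108 mm, e = 5 mm; θ starts at 0°
rotate link 1 by -19°: θ ← 0° -19° = -19°
rotate link 1 by -81°: θ ← -19° -81° = -100°
rotate link 1 by -47°: θ ← -100° -47° = -147°
rotate link 1 by +89°: θ ← -147° +89° = -58°
crank pin P = (r cos θ, r sin θ) = (21.196771, -33.921924)
h = r sin θ − e = -33.921924 − 5 = -38.921924
x = r cos θ + √(L² − h²) = 21.196771 + 100.742661 = 121.939432

121.9394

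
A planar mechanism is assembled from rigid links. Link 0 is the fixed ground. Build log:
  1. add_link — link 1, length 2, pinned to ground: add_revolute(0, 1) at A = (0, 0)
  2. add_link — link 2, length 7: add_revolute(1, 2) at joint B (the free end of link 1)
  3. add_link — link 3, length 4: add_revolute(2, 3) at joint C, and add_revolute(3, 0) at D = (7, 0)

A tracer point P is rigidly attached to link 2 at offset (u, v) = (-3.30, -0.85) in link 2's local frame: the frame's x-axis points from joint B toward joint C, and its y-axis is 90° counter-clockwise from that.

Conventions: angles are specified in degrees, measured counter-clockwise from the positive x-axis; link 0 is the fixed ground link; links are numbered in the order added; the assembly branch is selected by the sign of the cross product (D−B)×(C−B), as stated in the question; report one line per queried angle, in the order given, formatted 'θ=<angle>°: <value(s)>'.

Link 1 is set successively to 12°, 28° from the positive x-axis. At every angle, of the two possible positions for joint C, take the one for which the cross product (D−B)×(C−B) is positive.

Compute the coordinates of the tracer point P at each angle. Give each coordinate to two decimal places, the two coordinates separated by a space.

A=(0,0), D=(7.00,0)
θ=12°: B = A + 2.00·(cos12°, sin12°) = (1.9563, 0.4158)
θ=12°: |BD| = 5.0608
θ=12°: circle(B,7.00) ∩ circle(D,4.00): a=5.7908, h=3.9328
θ=12°:   candidates: C₊=(8.0506,3.8596) cross=19.903; C₋=(7.4043,-3.9795) cross=-19.903
θ=12°:   branch + wants cross > 0 → take C=(8.0506,3.8596) (cross=19.903)
θ=12°: ex = (C−B)/|BC| = (0.8706,0.4920); ey = (-0.4920,0.8706)
θ=12°: P = B + -3.30·ex + -0.85·ey = (-0.4986,-1.9477)
θ=28°: B = A + 2.00·(cos28°, sin28°) = (1.7659, 0.9389)
θ=28°: |BD| = 5.3177
θ=28°: circle(B,7.00) ∩ circle(D,4.00): a=5.7617, h=3.9753
θ=28°:   candidates: C₊=(8.1390,3.8344) cross=21.139; C₋=(6.7351,-3.9912) cross=-21.139
θ=28°:   branch + wants cross > 0 → take C=(8.1390,3.8344) (cross=21.139)
θ=28°: ex = (C−B)/|BC| = (0.9104,0.4136); ey = (-0.4136,0.9104)
θ=28°: P = B + -3.30·ex + -0.85·ey = (-0.8870,-1.1999)

θ=12°: -0.50 -1.95
θ=28°: -0.89 -1.20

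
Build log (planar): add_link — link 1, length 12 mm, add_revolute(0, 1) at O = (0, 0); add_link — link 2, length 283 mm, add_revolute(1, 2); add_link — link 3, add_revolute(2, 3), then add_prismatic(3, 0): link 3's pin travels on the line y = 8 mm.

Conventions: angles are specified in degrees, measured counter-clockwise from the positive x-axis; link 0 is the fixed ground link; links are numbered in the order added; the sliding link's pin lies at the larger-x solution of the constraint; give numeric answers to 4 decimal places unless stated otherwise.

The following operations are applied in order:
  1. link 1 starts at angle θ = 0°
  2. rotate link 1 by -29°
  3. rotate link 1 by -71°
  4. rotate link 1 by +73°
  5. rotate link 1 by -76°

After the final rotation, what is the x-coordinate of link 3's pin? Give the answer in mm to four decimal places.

geometry: r = 12 mm, L = 283 mm, e = 8 mm; θ starts at 0°
rotate link 1 by -29°: θ ← 0° -29° = -29°
rotate link 1 by -71°: θ ← -29° -71° = -100°
rotate link 1 by +73°: θ ← -100° +73° = -27°
rotate link 1 by -76°: θ ← -27° -76° = -103°
crank pin P = (r cos θ, r sin θ) = (-2.699413, -11.692441)
h = r sin θ − e = -11.692441 − 8 = -19.692441
x = r cos θ + √(L² − h²) = -2.699413 + 282.314023 = 279.614611

279.6146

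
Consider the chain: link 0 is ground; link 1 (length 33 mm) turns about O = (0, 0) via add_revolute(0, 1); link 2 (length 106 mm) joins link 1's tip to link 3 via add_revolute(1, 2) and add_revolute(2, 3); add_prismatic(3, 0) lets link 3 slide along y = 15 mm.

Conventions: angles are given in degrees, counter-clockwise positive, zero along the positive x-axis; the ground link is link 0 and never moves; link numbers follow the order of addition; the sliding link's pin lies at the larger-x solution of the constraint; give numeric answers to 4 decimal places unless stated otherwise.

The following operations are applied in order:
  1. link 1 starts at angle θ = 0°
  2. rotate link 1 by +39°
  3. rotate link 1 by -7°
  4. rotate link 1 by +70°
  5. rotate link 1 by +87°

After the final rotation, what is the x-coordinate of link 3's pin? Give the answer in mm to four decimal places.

geometry: r = 33 mm, L = 106 mm, e = 15 mm; θ starts at 0°
rotate link 1 by +39°: θ ← 0° +39° = 39°
rotate link 1 by -7°: θ ← 39° -7° = 32°
rotate link 1 by +70°: θ ← 32° +70° = 102°
rotate link 1 by +87°: θ ← 102° +87° = 189°
crank pin P = (r cos θ, r sin θ) = (-32.593715, -5.162337)
h = r sin θ − e = -5.162337 − 15 = -20.162337
x = r cos θ + √(L² − h²) = -32.593715 + 104.064788 = 71.471073

71.4711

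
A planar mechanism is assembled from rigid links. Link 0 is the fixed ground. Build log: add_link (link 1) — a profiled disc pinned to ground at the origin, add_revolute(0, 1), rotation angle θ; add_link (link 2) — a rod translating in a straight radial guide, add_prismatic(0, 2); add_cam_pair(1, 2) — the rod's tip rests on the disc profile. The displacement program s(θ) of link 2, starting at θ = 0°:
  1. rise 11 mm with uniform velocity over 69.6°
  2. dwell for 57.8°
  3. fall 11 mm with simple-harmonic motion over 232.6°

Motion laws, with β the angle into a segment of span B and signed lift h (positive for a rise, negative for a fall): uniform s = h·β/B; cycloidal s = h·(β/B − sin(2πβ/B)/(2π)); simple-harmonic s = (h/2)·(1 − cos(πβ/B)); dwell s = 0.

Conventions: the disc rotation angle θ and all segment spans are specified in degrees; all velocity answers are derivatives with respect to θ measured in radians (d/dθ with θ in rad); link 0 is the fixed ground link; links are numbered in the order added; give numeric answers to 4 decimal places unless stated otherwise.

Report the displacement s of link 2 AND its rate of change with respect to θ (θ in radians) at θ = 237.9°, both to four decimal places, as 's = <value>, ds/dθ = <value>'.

seg 1 [0°–69.6°] uniform, h=11: full span → s += 11 → s = 11.0000
seg 2 [69.6°–127.4°] dwell: s stays 11.0000
seg 3 [127.4°–360°] simple-harmonic, h=-11: θ=237.9° here. β=110.5, B=232.6. -11/2·(1 − cos(π·0.4751)) = -5.0696 → s = 5.9304
velocity in seg [127.4°–360°] (simple-harmonic), θ in radians: β = 110.5° = 1.9286 rad, B = 232.6° = 4.0596 rad; ds/dθ = (πh/(2B)) sin(πβ/B) = (π·(-11)/(2·4.0596)) sin(π·0.4751) = -4.243181 mm/rad

s = 5.9304, ds/dθ = -4.2432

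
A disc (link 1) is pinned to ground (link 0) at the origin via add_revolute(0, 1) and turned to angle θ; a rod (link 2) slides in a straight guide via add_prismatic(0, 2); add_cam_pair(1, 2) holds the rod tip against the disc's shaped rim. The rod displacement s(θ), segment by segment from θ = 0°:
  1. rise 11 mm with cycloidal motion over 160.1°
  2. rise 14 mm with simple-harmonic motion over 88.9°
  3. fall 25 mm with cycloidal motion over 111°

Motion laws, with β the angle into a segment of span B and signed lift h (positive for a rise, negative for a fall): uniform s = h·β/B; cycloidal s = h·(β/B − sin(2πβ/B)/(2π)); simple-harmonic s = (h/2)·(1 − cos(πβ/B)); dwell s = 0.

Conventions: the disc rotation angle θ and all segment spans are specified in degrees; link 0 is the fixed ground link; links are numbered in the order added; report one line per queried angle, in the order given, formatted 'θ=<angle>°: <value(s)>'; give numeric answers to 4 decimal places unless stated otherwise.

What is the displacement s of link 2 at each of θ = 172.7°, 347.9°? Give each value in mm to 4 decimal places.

segment 1 (0° to 160.1°, cycloidal, h = 11) is passed completely: s = 0.0000 + (11) = 11.0000
θ = 172.7° falls in segment 2 (160.1° to 249°, simple-harmonic, h = 14): β = 172.7 − 160.1 = 12.6°, B = 88.9°; Δs = 14/2·(1 − cos(π·0.1417)) = 0.6825; s = 11.0000 + 0.6825 = 11.6825
segment 2 (160.1° to 249°, simple-harmonic, h = 14) is passed completely: s = 11.0000 + (14) = 25.0000
θ = 347.9° falls in segment 3 (249° to 360°, cycloidal, h = -25): β = 347.9 − 249 = 98.9°, B = 111°; Δs = -25·(0.8910 − sin(2π·0.8910)/(2π)) = -24.7919; s = 25.0000 − 24.7919 = 0.2081

θ=172.7°: 11.6825
θ=347.9°: 0.2081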